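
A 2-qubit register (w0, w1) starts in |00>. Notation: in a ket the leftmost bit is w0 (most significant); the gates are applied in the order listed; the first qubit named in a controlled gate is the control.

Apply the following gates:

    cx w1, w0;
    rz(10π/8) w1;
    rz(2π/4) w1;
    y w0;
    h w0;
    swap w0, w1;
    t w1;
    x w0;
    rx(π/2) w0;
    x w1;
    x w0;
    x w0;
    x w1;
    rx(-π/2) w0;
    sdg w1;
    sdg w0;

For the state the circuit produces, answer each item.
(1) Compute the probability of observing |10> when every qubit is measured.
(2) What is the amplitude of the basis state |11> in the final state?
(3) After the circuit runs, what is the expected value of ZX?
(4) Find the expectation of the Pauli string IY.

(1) A full measurement returns |10> with probability 1/2. Key observation: gates 9-14 undo each other exactly, leaving only the rest of the circuit to track.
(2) The final state's coefficient on |11> equals -sqrt(2)*exp(7*I*pi/8)/2.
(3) The expectation value of ZX is sqrt(2)/2.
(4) The observable IY averages to sqrt(2)/2.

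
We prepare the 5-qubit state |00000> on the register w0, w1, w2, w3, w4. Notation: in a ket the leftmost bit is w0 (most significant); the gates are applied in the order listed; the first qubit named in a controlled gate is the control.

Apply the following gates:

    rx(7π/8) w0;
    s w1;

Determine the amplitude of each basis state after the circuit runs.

The resulting statevector has amplitude cos(7*pi/16) on |00000>, -I*cos(pi/16) on |10000>, and 0 on every other basis state.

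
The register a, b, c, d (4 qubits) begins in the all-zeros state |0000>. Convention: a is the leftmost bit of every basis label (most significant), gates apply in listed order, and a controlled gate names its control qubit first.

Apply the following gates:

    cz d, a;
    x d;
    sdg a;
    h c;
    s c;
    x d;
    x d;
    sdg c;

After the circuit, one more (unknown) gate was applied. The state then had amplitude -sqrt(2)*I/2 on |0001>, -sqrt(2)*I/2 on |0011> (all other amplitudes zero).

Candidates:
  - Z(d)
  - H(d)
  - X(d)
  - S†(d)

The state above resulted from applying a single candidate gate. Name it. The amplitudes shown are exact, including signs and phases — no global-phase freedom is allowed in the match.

It was S†(d) that produced the state shown. Key observation: the block from step 5 through step 8 cancels to the identity and can be dropped.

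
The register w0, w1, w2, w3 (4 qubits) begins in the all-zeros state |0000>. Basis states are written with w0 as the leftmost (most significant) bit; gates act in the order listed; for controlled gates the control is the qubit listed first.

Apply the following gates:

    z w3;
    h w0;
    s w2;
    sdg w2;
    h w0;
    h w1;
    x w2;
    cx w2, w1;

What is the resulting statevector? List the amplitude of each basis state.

The resulting statevector has amplitude sqrt(2)/2 on |0010>, sqrt(2)/2 on |0110>, and 0 on every other basis state. Key observation: gates 2-5 undo each other exactly, leaving only the rest of the circuit to track.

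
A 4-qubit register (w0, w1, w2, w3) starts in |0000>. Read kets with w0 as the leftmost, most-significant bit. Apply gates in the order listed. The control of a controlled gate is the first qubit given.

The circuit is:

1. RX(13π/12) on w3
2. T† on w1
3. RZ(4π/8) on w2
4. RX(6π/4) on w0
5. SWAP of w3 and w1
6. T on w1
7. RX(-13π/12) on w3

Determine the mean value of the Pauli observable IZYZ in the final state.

The observable IZYZ averages to 0.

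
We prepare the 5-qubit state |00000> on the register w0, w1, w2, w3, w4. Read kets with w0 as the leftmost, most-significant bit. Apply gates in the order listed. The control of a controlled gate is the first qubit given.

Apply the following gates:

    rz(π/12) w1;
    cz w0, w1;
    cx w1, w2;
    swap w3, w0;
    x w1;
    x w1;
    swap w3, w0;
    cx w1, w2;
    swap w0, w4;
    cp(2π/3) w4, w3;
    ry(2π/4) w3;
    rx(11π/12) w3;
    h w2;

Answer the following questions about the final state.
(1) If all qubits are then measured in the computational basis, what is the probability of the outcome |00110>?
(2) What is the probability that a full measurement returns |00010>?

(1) A full measurement returns |00110> with probability 1/4. Key observation: the block from step 3 through step 8 cancels to the identity and can be dropped.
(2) The probability of measuring |00010> is 1/4.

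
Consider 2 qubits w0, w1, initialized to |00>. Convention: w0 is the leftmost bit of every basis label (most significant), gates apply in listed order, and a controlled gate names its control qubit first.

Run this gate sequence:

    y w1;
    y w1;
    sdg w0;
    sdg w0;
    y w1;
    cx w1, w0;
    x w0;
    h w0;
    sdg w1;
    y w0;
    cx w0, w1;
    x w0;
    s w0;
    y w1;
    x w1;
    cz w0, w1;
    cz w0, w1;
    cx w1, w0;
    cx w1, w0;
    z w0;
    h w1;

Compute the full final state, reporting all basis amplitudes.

The resulting statevector has amplitude -1/2 on |00>, -1/2 on |01>, I/2 on |10>, -I/2 on |11>.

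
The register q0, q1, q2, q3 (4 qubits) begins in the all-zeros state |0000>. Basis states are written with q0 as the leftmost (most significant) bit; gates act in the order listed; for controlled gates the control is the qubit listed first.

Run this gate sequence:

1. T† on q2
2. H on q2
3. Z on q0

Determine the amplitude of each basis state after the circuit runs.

The resulting statevector has amplitude sqrt(2)/2 on |0000>, sqrt(2)/2 on |0010>, and 0 on every other basis state.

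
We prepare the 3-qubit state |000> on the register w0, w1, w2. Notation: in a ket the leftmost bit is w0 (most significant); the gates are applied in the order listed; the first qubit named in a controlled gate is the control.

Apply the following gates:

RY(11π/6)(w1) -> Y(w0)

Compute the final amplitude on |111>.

|111> carries amplitude 0 in the final state.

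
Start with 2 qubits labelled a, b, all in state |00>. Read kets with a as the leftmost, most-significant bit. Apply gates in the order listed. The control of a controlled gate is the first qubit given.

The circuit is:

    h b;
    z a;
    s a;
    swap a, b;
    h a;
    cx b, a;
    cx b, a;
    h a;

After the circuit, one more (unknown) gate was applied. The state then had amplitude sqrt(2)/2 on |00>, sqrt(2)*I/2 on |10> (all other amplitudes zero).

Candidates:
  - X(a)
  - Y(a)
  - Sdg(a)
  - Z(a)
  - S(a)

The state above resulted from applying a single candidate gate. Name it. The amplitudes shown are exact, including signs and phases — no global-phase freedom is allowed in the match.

The applied gate was S(a). Key observation: the block from step 5 through step 8 cancels to the identity and can be dropped.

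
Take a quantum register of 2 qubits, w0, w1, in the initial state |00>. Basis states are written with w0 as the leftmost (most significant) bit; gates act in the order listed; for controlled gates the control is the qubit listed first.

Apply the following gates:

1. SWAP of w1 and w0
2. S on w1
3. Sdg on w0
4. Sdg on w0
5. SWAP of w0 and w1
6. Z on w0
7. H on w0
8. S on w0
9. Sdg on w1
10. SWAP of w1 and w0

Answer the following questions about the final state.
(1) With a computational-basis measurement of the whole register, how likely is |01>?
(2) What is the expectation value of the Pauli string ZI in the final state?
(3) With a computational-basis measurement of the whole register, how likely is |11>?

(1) The probability of measuring |01> is 1/2.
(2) The expectation value of ZI is 1.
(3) Outcome |11> occurs with probability 0.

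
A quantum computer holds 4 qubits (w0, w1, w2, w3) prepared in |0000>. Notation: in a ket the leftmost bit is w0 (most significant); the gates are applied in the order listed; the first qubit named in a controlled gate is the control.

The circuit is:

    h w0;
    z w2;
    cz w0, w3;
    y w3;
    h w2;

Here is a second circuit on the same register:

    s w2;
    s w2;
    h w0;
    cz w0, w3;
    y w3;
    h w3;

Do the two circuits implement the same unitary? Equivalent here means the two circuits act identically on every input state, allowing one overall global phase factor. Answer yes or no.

No: there is an input state on which the two circuits produce genuinely different outputs (not merely differing by a phase).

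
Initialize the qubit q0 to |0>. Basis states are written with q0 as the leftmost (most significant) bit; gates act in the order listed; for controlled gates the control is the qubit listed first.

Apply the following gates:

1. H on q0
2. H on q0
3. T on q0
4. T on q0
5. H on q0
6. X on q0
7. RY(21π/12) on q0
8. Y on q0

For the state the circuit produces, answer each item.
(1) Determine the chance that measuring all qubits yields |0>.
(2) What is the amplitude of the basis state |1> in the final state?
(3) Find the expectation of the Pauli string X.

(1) Outcome |0> occurs with probability 1/2 - sqrt(2)/4.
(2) |1> carries amplitude -sqrt(2)*I*sqrt(sqrt(2) + 2)/4 - sqrt(2)*I*sqrt(2 - sqrt(2))/4 in the final state.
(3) The expectation value of X is -sqrt(2)/2.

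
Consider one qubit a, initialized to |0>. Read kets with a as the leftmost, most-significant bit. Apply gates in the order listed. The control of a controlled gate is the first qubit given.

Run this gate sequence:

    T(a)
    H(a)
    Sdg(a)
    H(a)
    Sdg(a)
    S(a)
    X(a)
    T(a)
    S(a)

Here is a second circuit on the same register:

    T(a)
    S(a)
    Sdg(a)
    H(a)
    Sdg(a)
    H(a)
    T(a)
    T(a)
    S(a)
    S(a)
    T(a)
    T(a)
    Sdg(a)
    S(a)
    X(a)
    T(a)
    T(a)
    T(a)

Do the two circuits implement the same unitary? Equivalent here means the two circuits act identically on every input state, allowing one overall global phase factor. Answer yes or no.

Yes: on every input state the two circuits agree up to one overall phase factor.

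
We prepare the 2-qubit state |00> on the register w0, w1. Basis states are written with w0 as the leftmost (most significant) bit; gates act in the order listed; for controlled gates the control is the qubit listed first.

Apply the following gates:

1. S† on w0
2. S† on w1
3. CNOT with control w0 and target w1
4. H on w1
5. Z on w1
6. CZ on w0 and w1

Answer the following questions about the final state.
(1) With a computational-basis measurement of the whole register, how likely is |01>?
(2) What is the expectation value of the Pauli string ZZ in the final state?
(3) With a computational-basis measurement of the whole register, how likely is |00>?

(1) A full measurement returns |01> with probability 1/2.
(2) In the final state, ZZ has expectation 0.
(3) The probability of measuring |00> is 1/2.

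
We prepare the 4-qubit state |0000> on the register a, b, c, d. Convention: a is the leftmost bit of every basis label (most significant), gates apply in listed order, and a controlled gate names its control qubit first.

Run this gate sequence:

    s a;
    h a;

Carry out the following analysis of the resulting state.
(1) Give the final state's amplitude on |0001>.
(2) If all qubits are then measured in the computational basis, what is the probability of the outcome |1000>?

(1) The final state's coefficient on |0001> equals 0.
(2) Outcome |1000> occurs with probability 1/2.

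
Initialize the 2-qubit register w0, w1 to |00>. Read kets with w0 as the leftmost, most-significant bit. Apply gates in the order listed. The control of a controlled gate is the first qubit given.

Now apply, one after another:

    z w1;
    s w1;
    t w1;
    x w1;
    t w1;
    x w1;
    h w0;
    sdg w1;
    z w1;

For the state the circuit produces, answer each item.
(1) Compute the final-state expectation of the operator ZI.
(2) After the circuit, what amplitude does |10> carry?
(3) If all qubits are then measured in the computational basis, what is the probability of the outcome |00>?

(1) In the final state, ZI has expectation 0.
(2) The final state's coefficient on |10> equals sqrt(2)*exp(I*pi/4)/2.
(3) A full measurement returns |00> with probability 1/2.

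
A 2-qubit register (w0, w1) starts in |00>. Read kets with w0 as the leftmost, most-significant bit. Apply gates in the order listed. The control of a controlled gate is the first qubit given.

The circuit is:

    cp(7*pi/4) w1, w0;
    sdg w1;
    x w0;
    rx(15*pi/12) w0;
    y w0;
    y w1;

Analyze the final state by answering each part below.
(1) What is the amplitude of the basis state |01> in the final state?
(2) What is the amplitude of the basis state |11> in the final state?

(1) |01> carries amplitude -sqrt(2 - sqrt(2))/2 in the final state.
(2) |11> carries amplitude I*sqrt(sqrt(2) + 2)/2 in the final state.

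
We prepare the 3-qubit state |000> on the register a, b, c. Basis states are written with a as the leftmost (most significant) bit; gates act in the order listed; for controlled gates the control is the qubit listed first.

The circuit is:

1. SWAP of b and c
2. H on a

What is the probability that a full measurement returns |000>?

Outcome |000> occurs with probability 1/2.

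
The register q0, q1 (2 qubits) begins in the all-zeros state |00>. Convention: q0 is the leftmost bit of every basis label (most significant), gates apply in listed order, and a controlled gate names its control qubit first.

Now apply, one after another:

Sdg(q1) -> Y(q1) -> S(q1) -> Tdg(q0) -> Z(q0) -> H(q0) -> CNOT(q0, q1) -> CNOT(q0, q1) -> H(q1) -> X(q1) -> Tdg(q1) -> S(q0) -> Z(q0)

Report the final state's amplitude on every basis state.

The resulting statevector has amplitude 1/2 on |00>, exp(3*I*pi/4)/2 on |01>, -I/2 on |10>, exp(I*pi/4)/2 on |11>.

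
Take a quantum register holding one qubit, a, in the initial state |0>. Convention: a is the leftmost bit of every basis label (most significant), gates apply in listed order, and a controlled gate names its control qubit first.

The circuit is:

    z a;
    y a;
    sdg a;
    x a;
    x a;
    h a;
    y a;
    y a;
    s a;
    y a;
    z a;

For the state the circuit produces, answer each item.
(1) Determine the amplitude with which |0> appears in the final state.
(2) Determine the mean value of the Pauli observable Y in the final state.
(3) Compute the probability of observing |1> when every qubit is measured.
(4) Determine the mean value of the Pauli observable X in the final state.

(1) The amplitude on |0> is -sqrt(2)/2.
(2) The expectation value of Y is 1.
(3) Outcome |1> occurs with probability 1/2.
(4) The expectation value of X is 0.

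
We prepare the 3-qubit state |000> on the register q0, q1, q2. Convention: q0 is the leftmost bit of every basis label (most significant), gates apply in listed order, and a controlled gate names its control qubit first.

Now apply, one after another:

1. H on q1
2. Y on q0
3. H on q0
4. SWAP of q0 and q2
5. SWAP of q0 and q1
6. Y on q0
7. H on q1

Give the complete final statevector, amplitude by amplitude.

The resulting statevector has amplitude sqrt(2)/4 on |000>, -sqrt(2)/4 on |001>, sqrt(2)/4 on |010>, -sqrt(2)/4 on |011>, -sqrt(2)/4 on |100>, sqrt(2)/4 on |101>, -sqrt(2)/4 on |110>, sqrt(2)/4 on |111>.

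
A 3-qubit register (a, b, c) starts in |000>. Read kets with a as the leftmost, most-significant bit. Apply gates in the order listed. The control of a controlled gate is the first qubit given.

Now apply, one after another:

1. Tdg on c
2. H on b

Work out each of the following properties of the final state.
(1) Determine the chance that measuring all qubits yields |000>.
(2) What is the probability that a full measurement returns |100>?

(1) The probability of measuring |000> is 1/2.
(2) A full measurement returns |100> with probability 0.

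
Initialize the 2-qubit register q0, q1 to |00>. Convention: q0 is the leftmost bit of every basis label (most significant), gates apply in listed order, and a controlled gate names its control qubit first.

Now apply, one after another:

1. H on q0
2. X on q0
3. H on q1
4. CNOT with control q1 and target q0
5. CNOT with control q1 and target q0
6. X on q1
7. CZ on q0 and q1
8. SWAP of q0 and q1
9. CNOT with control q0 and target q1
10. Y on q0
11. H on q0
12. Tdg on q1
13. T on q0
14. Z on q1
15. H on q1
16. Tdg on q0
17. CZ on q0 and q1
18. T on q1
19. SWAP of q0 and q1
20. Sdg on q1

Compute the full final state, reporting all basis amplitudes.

The final amplitudes are I/2 on |00>, -exp(3*I*pi/4)/2 on |01>, exp(3*I*pi/4)/2 on |10>, 1/2 on |11>.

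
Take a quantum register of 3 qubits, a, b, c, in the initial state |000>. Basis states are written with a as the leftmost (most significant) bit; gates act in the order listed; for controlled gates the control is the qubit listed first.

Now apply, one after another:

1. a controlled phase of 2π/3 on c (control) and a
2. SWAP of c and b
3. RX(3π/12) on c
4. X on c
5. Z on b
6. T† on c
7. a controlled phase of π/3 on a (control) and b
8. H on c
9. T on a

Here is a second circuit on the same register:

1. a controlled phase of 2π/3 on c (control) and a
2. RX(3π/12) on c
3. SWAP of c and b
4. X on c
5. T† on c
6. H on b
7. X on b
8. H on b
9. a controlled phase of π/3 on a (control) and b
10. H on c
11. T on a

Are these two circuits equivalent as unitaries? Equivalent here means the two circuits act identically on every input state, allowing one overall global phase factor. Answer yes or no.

No — the two circuits implement different unitaries, even allowing a global phase.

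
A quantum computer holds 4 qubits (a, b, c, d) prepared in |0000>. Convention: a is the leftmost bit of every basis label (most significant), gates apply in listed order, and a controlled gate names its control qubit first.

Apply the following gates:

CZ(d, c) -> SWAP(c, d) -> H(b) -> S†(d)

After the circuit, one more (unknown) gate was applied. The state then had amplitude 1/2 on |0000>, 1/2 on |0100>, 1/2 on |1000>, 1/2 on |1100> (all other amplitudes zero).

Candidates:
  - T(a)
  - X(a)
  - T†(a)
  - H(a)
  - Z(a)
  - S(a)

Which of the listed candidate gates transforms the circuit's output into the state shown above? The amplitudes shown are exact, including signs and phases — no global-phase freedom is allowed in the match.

The applied gate was H(a).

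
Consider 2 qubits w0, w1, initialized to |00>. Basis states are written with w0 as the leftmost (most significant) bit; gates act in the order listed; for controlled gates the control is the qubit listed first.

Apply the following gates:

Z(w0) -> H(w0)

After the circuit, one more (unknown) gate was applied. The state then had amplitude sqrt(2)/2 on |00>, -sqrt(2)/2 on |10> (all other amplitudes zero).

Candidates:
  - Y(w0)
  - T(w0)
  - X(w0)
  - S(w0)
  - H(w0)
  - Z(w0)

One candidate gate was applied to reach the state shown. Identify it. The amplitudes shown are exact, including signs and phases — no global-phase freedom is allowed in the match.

It was Z(w0) that produced the state shown.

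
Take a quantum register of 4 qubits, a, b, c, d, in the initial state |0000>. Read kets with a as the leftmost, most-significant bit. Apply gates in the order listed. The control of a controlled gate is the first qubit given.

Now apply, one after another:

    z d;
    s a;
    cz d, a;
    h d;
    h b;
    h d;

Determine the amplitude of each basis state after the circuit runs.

The resulting statevector has amplitude sqrt(2)/2 on |0000>, sqrt(2)/2 on |0100>, and 0 on every other basis state.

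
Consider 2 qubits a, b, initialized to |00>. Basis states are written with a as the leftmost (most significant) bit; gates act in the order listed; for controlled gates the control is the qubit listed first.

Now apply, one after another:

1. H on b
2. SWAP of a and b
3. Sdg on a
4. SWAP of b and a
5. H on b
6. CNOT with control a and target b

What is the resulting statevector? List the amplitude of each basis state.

The final amplitudes are 1/2 - I/2 on |00>, 1/2 + I/2 on |01>, 0 on |10>, 0 on |11>.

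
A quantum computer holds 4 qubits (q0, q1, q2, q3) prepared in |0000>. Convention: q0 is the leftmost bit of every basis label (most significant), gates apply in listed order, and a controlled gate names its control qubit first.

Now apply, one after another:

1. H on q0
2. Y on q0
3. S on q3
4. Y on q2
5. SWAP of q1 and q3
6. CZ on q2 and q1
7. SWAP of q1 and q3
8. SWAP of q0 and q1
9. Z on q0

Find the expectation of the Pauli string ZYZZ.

The expectation value of ZYZZ is 0.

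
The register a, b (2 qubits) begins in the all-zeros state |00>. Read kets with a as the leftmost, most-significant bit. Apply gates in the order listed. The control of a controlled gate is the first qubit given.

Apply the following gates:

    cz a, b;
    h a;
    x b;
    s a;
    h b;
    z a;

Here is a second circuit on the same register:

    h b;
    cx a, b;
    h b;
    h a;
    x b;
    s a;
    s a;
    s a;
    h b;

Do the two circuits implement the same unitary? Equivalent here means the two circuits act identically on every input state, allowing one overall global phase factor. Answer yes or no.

Yes — the two circuits implement the same unitary up to a global phase.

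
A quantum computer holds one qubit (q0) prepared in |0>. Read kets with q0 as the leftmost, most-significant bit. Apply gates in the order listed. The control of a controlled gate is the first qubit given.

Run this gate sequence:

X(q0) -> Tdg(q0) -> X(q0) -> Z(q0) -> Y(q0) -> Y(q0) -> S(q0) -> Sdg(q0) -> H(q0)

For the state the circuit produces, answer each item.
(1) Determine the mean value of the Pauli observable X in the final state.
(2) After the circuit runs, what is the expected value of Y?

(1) The observable X averages to 1.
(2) In the final state, Y has expectation 0.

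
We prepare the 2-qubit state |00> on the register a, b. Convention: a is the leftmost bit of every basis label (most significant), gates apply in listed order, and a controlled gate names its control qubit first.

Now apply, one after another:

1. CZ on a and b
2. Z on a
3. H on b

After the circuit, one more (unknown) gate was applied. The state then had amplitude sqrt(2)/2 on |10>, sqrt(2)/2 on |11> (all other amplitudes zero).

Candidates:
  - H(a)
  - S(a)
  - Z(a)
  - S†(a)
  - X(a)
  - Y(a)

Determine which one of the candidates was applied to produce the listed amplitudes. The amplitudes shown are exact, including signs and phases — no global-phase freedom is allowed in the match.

The unique candidate consistent with the amplitudes is X(a).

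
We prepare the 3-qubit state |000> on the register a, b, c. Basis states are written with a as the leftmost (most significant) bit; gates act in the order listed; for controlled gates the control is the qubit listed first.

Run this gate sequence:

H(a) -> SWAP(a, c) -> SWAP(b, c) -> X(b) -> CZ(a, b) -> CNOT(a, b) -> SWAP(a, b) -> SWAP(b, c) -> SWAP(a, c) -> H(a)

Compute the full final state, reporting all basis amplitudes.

The resulting statevector has amplitude 1/2 on |000>, 1/2 on |001>, 0 on |010>, 0 on |011>, 1/2 on |100>, 1/2 on |101>, 0 on |110>, 0 on |111>.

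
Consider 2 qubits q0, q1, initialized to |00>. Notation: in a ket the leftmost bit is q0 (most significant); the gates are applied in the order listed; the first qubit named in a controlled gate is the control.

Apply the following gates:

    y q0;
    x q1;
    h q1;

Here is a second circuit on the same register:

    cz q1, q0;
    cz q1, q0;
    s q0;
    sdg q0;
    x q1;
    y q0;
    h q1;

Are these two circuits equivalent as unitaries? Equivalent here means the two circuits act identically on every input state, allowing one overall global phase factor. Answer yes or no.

Yes: on every input state the two circuits agree up to one overall phase factor.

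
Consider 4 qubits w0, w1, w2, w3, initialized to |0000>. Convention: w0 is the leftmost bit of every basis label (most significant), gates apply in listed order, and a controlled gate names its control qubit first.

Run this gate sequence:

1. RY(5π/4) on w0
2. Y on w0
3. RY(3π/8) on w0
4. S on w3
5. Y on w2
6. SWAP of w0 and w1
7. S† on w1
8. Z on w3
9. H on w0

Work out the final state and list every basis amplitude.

After the circuit, the state carries amplitude -sqrt(2)*sqrt(1/2 - sqrt(2)/4)*sin(3*pi/16)/2 + sqrt(2)*sqrt(sqrt(2)/4 + 1/2)*cos(3*pi/16)/2 on |0010>, -sqrt(2)*I*sqrt(sqrt(2)/4 + 1/2)*sin(3*pi/16)/2 - sqrt(2)*I*sqrt(1/2 - sqrt(2)/4)*cos(3*pi/16)/2 on |0110>, -sqrt(2)*sqrt(1/2 - sqrt(2)/4)*sin(3*pi/16)/2 + sqrt(2)*sqrt(sqrt(2)/4 + 1/2)*cos(3*pi/16)/2 on |1010>, -sqrt(2)*I*sqrt(sqrt(2)/4 + 1/2)*sin(3*pi/16)/2 - sqrt(2)*I*sqrt(1/2 - sqrt(2)/4)*cos(3*pi/16)/2 on |1110>, and 0 on every other basis state.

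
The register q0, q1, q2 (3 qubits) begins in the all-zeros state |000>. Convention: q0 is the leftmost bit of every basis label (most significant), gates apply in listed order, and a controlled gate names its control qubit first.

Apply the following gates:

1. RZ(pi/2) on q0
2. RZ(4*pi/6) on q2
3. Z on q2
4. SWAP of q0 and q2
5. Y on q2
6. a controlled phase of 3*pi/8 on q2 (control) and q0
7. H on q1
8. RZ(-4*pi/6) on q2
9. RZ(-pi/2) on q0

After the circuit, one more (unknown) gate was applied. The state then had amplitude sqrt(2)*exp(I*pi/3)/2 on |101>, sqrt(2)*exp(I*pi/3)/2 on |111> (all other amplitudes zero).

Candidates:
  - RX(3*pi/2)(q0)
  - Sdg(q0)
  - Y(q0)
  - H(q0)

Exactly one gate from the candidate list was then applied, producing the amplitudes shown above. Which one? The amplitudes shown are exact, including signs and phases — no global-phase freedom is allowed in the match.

The applied gate was Y(q0).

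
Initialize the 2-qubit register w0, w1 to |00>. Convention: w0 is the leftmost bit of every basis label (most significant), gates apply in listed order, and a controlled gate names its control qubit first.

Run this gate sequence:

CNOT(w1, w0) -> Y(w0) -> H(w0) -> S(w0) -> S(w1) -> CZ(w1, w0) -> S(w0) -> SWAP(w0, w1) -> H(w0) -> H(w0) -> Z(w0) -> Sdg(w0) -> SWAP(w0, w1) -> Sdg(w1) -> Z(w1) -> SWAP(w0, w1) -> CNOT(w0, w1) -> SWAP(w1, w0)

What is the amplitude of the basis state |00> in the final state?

|00> carries amplitude sqrt(2)*I/2 in the final state. Key observation: steps 9-10 multiply out to the identity, so the circuit reduces to the remaining gates.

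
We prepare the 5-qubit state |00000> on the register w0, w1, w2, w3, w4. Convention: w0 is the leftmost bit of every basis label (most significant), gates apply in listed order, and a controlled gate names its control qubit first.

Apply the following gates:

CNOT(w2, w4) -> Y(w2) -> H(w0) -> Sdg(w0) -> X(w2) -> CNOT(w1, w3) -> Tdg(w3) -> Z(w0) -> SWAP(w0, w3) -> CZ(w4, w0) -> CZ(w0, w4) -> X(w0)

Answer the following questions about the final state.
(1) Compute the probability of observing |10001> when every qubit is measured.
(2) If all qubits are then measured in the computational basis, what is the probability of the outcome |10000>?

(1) The probability of measuring |10001> is 0.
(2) A full measurement returns |10000> with probability 1/2.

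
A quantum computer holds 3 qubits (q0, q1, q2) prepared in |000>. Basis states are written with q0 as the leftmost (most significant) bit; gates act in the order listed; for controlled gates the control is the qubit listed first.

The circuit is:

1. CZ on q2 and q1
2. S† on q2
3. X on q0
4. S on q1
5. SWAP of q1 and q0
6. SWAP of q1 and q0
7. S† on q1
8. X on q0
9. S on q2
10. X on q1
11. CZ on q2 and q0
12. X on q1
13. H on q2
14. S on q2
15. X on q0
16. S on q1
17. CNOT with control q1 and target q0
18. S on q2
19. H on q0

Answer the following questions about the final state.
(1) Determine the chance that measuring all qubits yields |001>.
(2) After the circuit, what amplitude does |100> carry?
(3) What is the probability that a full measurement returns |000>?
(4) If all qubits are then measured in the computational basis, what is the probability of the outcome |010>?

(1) Outcome |001> occurs with probability 1/4.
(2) |100> carries amplitude -1/2 in the final state.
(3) Outcome |000> occurs with probability 1/4.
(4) The probability of measuring |010> is 0.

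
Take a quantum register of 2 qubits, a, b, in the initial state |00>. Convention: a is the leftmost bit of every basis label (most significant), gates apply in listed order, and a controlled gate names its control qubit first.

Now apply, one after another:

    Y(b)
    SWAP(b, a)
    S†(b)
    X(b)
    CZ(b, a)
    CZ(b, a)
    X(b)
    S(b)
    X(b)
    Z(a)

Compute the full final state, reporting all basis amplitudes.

The resulting statevector has amplitude -I on |11>, and 0 on every other basis state. Key observation: steps 3-8 multiply out to the identity, so the circuit reduces to the remaining gates.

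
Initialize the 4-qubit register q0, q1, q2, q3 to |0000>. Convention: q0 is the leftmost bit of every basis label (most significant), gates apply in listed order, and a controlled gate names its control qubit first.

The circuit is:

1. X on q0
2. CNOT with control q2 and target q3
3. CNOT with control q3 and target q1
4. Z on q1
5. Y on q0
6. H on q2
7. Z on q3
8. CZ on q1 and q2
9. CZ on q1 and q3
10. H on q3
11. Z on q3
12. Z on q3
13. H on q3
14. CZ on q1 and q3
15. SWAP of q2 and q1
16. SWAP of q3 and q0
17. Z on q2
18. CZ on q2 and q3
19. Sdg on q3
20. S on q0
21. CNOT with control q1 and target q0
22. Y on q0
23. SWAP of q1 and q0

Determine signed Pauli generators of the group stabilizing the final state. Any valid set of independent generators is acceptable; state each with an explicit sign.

One valid set of independent stabilizer generators is -XXII, -ZZII, +IIZI, +IIIZ (any independent generating set of the same group is equally correct).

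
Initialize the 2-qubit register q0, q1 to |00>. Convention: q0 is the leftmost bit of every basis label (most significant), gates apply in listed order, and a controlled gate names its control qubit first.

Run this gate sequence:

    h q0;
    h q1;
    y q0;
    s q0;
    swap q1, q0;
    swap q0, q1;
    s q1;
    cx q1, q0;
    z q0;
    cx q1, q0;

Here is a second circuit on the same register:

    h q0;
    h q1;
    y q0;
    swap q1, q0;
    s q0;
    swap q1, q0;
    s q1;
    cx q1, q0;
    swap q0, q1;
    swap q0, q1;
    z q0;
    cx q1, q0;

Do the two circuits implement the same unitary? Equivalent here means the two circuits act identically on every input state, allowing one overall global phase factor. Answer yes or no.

No: there is an input state on which the two circuits produce genuinely different outputs (not merely differing by a phase).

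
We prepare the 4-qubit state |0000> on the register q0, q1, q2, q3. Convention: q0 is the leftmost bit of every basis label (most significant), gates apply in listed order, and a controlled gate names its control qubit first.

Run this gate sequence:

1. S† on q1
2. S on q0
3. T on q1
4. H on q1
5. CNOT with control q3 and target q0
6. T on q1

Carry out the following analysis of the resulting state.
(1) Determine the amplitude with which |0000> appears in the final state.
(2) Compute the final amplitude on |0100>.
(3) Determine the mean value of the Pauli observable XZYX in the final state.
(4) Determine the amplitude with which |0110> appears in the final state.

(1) The final state's coefficient on |0000> equals sqrt(2)/2.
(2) |0100> carries amplitude sqrt(2)*exp(I*pi/4)/2 in the final state.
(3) In the final state, XZYX has expectation 0.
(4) |0110> carries amplitude 0 in the final state.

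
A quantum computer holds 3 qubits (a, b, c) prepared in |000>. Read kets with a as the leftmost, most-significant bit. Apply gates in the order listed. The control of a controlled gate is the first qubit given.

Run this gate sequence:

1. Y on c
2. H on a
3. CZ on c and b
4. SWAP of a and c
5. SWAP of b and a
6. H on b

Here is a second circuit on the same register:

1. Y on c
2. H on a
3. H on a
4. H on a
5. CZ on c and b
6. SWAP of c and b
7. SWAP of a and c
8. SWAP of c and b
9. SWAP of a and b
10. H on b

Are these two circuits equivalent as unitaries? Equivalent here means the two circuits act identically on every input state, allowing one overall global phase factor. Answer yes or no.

No: there is an input state on which the two circuits produce genuinely different outputs (not merely differing by a phase).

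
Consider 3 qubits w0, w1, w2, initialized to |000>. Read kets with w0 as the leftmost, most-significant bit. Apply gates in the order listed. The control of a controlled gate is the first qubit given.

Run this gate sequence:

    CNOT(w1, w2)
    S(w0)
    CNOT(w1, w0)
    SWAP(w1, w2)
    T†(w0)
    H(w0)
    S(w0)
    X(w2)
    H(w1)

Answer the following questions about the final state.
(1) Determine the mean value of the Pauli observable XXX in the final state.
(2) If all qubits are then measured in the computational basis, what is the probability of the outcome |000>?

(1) In the final state, XXX has expectation 0.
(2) A full measurement returns |000> with probability 0.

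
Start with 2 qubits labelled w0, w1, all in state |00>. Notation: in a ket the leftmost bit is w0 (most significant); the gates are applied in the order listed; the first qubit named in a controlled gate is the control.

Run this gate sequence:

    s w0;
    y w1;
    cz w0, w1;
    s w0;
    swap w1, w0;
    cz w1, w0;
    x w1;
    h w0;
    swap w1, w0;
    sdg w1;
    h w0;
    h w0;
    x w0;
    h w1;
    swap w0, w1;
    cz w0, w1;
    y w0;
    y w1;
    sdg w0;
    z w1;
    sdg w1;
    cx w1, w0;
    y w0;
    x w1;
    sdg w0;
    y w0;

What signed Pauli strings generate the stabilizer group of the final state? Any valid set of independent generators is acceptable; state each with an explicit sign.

One valid set of independent stabilizer generators is -YI, +IZ (any independent generating set of the same group is equally correct).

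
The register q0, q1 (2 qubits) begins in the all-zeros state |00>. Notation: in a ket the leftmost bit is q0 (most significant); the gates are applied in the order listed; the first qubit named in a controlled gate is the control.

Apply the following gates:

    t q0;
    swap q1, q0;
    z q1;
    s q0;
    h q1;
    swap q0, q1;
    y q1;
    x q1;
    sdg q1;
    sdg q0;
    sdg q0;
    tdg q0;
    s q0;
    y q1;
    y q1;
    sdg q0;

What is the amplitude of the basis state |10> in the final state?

The final state's coefficient on |10> equals -sqrt(2)*exp(I*pi/4)/2. Key observation: gates 13-16 undo each other exactly, leaving only the rest of the circuit to track.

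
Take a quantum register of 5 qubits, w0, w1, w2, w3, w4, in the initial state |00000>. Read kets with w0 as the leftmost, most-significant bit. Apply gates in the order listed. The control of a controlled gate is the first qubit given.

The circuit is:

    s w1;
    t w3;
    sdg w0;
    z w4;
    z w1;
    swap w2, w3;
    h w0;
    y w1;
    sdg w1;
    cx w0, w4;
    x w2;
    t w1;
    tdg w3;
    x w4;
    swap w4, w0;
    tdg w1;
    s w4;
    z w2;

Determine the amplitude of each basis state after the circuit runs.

The final amplitudes are -sqrt(2)*I/2 on |01101>, -sqrt(2)/2 on |11100>, and 0 on every other basis state.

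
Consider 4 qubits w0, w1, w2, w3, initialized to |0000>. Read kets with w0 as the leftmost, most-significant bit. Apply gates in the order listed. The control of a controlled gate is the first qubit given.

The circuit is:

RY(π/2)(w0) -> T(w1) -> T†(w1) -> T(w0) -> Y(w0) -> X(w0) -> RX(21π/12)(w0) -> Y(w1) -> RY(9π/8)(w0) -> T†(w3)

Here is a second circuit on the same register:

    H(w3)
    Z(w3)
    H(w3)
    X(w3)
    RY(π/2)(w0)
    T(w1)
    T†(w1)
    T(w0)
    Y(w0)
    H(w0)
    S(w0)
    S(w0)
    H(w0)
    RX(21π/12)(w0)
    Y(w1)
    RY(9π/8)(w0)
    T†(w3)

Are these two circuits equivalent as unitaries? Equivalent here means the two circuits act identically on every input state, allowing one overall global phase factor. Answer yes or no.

Yes — the two circuits implement the same unitary up to a global phase.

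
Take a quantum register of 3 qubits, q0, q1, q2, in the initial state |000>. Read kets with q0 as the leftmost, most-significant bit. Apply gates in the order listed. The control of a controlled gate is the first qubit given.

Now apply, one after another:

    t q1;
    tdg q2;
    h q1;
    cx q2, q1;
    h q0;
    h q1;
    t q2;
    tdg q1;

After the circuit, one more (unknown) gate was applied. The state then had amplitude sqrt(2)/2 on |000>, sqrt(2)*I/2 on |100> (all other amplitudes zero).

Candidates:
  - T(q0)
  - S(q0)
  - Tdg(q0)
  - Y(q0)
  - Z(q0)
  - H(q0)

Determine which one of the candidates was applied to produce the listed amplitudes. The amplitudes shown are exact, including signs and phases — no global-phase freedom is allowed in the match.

The unique candidate consistent with the amplitudes is S(q0).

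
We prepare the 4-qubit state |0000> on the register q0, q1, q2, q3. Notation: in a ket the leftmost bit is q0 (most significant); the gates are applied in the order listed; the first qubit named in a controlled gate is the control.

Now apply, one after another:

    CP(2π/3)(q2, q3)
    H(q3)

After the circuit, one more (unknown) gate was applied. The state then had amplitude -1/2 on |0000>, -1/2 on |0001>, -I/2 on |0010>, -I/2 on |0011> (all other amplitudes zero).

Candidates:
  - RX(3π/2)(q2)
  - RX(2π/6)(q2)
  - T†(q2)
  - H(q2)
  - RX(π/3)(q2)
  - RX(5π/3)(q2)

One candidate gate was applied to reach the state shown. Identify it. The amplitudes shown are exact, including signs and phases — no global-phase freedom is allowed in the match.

It was RX(3π/2)(q2) that produced the state shown.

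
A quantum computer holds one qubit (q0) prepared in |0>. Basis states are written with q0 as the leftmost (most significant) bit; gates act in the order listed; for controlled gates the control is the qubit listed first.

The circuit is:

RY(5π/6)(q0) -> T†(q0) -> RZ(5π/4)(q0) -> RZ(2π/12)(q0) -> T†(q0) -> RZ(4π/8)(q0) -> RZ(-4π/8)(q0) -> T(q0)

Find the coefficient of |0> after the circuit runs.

The final state's coefficient on |0> equals (-sqrt(6) + sqrt(2))*exp(7*I*pi/24)/4.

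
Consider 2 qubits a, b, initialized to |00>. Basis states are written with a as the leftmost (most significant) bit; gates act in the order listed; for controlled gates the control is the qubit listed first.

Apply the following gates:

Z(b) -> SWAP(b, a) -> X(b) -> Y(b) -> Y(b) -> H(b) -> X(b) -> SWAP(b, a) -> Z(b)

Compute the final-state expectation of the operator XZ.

In the final state, XZ has expectation -1.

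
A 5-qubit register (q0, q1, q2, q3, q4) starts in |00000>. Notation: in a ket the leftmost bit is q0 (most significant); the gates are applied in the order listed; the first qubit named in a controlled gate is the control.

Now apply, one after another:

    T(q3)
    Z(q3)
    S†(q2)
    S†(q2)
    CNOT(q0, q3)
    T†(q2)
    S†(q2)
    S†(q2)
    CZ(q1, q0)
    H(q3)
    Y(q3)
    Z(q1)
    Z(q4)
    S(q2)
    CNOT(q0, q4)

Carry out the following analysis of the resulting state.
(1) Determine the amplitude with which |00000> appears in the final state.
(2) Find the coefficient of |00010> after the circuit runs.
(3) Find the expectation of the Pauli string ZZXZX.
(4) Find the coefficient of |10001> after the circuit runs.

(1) |00000> carries amplitude -sqrt(2)*I/2 in the final state.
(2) The final state's coefficient on |00010> equals sqrt(2)*I/2.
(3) The observable ZZXZX averages to 0.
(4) The final state's coefficient on |10001> equals 0.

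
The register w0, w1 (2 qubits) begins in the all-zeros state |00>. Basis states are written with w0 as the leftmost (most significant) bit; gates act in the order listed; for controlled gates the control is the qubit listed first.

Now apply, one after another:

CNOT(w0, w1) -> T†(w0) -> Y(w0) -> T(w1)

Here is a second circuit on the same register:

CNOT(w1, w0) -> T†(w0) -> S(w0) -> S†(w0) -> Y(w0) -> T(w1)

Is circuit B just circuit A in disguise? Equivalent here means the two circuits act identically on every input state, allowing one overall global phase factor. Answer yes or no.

No: there is an input state on which the two circuits produce genuinely different outputs (not merely differing by a phase).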